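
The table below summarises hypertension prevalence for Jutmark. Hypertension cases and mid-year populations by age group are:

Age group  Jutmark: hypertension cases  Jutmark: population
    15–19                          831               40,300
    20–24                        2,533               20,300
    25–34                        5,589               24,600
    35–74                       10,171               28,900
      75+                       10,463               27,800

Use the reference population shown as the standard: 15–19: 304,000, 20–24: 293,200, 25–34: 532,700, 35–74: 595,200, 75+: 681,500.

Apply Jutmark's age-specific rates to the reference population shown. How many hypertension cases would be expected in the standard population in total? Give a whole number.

629848

Age-specific rates per 1,000 for Jutmark: 20.620, 124.778, 227.195, 351.938, 376.367.
Expected hypertension cases = Σ (standard pop × age-specific rate ÷ 1,000)
= 304,000×20.620/1,000 + 293,200×124.778/1,000 + 532,700×227.195/1,000 + 595,200×351.938/1,000 + 681,500×376.367/1,000
= 6268.59 + 36585.00 + 121026.84 + 209473.33 + 256494.05 = 629847.81.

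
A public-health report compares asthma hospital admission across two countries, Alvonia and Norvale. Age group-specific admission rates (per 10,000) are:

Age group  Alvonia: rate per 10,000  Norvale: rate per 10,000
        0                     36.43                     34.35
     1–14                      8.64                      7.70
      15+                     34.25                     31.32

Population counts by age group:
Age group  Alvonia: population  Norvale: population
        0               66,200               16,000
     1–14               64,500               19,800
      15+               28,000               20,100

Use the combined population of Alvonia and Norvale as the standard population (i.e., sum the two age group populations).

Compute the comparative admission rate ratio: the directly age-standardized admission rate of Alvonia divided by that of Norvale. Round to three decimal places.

1.079

Combined standard total = 214,600; weights = 0.3830, 0.3928, 0.2241.
Alvonia: 0.3830×36.43 + 0.3928×8.64 + 0.2241×34.25 = 25.0248 per 10,000.
Norvale: 0.3830×34.35 + 0.3928×7.70 + 0.2241×31.32 = 23.2021 per 10,000.
Ratio = 25.0248 ÷ 23.2021 = 1.07856.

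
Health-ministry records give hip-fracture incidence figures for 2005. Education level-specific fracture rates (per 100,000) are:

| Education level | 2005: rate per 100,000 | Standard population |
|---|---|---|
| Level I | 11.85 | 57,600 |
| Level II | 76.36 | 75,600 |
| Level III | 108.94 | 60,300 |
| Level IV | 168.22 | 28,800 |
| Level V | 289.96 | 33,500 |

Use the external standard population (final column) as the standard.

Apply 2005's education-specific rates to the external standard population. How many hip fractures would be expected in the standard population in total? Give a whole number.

Expected hip fractures = Σ (standard pop × education-specific rate ÷ 100,000)
= 57,600×11.85/100,000 + 75,600×76.36/100,000 + 60,300×108.94/100,000 + 28,800×168.22/100,000 + 33,500×289.96/100,000
= 6.83 + 57.73 + 65.69 + 48.45 + 97.14 = 275.83.

276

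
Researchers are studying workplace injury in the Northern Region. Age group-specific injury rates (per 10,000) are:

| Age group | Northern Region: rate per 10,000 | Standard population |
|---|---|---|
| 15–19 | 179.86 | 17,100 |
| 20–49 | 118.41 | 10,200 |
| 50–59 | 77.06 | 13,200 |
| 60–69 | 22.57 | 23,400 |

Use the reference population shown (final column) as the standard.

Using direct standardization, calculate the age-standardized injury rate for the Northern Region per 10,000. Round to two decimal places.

Standard total = 63,900; weights = 0.2676, 0.1596, 0.2066, 0.3662.
Standardized rate: 0.2676×179.86 + 0.1596×118.41 + 0.2066×77.06 + 0.3662×22.57 = 91.2162 per 10,000.

91.22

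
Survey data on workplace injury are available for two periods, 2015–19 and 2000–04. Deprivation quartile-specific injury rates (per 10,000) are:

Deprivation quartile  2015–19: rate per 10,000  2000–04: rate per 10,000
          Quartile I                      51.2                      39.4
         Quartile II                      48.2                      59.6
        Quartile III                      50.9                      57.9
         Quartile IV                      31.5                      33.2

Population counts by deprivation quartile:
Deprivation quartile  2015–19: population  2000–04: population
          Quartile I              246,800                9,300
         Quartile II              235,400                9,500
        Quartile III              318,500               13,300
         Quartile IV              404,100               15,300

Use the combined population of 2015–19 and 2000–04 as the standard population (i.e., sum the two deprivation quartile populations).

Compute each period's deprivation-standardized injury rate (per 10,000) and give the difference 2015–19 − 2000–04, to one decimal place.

-2.2

Combined standard total = 1,252,200; weights = 0.2045, 0.1956, 0.2650, 0.3349.
2015–19: 0.2045×51.2 + 0.1956×48.2 + 0.2650×50.9 + 0.3349×31.5 = 43.9356 per 10,000.
2000–04: 0.2045×39.4 + 0.1956×59.6 + 0.2650×57.9 + 0.3349×33.2 = 46.1761 per 10,000.
Difference = 43.9356 − 46.1761 = -2.2404.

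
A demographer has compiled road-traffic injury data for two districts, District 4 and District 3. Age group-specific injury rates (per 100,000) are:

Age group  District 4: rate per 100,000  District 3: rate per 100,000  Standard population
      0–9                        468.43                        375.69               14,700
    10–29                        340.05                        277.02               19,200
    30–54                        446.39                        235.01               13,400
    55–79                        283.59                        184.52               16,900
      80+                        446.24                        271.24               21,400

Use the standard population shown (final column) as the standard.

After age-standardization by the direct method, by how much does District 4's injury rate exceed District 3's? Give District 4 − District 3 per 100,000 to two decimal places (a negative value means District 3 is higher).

126.46

Standard total = 85,600; weights = 0.1717, 0.2243, 0.1565, 0.1974, 0.2500.
District 4: 0.1717×468.43 + 0.2243×340.05 + 0.1565×446.39 + 0.1974×283.59 + 0.2500×446.24 = 394.1439 per 100,000.
District 3: 0.1717×375.69 + 0.2243×277.02 + 0.1565×235.01 + 0.1974×184.52 + 0.2500×271.24 = 267.6809 per 100,000.
Difference = 394.1439 − 267.6809 = 126.4630.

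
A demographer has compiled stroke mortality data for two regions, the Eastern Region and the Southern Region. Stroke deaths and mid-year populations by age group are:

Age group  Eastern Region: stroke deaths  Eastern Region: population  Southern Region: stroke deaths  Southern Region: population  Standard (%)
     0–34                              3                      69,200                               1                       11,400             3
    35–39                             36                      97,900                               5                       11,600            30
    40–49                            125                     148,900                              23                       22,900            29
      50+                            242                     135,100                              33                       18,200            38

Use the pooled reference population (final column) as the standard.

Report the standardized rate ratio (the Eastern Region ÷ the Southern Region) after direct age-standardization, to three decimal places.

Age-specific rates per 100,000 for the Eastern Region: 4.34, 36.77, 83.95, 179.13.
For the Southern Region: 8.77, 43.10, 100.44, 181.32.
Standard weights: 0.03, 0.30, 0.29, 0.38.
The Eastern Region: 0.0300×4.34 + 0.3000×36.77 + 0.2900×83.95 + 0.3800×179.13 = 103.5750 per 100,000.
The Southern Region: 0.0300×8.77 + 0.3000×43.10 + 0.2900×100.44 + 0.3800×181.32 = 111.2219 per 100,000.
Ratio = 103.5750 ÷ 111.2219 = 0.93125.

0.931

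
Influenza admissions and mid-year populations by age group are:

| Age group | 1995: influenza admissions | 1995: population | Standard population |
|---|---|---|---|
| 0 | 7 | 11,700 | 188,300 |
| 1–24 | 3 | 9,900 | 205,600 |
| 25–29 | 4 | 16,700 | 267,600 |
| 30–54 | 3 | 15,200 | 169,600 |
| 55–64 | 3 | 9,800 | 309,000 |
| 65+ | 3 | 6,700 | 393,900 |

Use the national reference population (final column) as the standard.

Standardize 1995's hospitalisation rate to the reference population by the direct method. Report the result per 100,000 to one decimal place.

35.4

Age-specific rates per 100,000 for 1995: 59.83, 30.30, 23.95, 19.74, 30.61, 44.78.
Standard total = 1,534,000; weights = 0.1228, 0.1340, 0.1744, 0.1106, 0.2014, 0.2568.
Standardized rate: 0.1228×59.83 + 0.1340×30.30 + 0.1744×23.95 + 0.1106×19.74 + 0.2014×30.61 + 0.2568×44.78 = 35.4300 per 100,000.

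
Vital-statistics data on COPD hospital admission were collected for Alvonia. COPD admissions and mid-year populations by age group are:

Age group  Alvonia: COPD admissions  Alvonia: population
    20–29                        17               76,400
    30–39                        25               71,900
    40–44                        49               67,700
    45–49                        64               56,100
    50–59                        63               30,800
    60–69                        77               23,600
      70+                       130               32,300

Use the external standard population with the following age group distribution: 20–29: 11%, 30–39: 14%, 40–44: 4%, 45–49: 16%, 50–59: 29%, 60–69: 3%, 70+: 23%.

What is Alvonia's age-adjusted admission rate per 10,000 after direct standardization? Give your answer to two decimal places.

19.01

Age-specific rates per 10,000 for Alvonia: 2.23, 3.48, 7.24, 11.41, 20.45, 32.63, 40.25.
Standard weights: 0.11, 0.14, 0.04, 0.16, 0.29, 0.03, 0.23.
Standardized rate: 0.1100×2.23 + 0.1400×3.48 + 0.0400×7.24 + 0.1600×11.41 + 0.2900×20.45 + 0.0300×32.63 + 0.2300×40.25 = 19.0140 per 10,000.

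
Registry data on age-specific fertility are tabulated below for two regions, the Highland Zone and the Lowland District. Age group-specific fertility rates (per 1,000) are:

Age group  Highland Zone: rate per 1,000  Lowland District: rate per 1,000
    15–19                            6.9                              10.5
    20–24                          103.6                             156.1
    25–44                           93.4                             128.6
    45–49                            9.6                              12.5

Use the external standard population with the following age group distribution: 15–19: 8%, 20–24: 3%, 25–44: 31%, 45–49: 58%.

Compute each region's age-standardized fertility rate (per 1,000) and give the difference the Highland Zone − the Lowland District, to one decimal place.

Standard weights: 0.08, 0.03, 0.31, 0.58.
The Highland Zone: 0.0800×6.9 + 0.0300×103.6 + 0.3100×93.4 + 0.5800×9.6 = 38.1820 per 1,000.
The Lowland District: 0.0800×10.5 + 0.0300×156.1 + 0.3100×128.6 + 0.5800×12.5 = 52.6390 per 1,000.
Difference = 38.1820 − 52.6390 = -14.4570.

-14.5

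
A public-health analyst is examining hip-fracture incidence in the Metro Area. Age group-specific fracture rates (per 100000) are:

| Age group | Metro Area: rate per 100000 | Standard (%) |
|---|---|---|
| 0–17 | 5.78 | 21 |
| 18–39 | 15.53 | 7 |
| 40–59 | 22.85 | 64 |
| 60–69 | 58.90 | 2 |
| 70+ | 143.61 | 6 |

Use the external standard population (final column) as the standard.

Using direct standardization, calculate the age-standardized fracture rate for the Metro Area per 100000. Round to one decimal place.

26.7

Standard weights: 0.21, 0.07, 0.64, 0.02, 0.06.
Standardized rate: 0.2100×5.78 + 0.0700×15.53 + 0.6400×22.85 + 0.0200×58.90 + 0.0600×143.61 = 26.7195 per 100000.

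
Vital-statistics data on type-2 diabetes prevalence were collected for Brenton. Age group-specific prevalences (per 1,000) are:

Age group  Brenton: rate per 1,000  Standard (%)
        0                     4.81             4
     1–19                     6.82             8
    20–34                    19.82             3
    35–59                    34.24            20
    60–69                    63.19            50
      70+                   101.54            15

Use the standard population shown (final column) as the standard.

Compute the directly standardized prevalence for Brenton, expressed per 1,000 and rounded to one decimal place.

Standard weights: 0.04, 0.08, 0.03, 0.20, 0.50, 0.15.
Standardized rate: 0.0400×4.81 + 0.0800×6.82 + 0.0300×19.82 + 0.2000×34.24 + 0.5000×63.19 + 0.1500×101.54 = 55.0066 per 1,000.

55.0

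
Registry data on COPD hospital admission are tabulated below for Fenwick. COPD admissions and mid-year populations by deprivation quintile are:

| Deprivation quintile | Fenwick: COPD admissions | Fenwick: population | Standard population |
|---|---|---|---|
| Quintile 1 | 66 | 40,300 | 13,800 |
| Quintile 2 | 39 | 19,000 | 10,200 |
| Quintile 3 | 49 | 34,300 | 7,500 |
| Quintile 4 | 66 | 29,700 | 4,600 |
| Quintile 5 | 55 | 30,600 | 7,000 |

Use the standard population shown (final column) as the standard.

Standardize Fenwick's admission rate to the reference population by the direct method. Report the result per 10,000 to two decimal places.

17.88

Deprivation-specific rates per 10,000 for Fenwick: 16.38, 20.53, 14.29, 22.22, 17.97.
Standard total = 43,100; weights = 0.3202, 0.2367, 0.1740, 0.1067, 0.1624.
Standardized rate: 0.3202×16.38 + 0.2367×20.53 + 0.1740×14.29 + 0.1067×22.22 + 0.1624×17.97 = 17.8783 per 10,000.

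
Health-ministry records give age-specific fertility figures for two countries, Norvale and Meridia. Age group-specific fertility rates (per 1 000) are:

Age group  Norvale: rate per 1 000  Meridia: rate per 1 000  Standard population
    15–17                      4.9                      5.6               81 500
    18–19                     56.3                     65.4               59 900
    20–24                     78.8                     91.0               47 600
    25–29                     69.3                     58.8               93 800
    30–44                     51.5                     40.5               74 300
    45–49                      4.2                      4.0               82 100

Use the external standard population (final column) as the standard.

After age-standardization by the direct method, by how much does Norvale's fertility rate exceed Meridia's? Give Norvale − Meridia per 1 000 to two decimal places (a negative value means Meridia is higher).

Standard total = 439 200; weights = 0.1856, 0.1364, 0.1084, 0.2136, 0.1692, 0.1869.
Norvale: 0.1856×4.9 + 0.1364×56.3 + 0.1084×78.8 + 0.2136×69.3 + 0.1692×51.5 + 0.1869×4.2 = 41.4258 per 1 000.
Meridia: 0.1856×5.6 + 0.1364×65.4 + 0.1084×91.0 + 0.2136×58.8 + 0.1692×40.5 + 0.1869×4.0 = 39.9783 per 1 000.
Difference = 41.4258 − 39.9783 = 1.4475.

1.45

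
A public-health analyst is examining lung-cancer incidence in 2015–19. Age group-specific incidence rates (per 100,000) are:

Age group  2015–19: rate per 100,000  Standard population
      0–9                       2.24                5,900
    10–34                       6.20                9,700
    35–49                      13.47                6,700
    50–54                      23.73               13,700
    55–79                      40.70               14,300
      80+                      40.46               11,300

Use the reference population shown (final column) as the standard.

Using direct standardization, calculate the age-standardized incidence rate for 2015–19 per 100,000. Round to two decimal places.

24.80

Standard total = 61,600; weights = 0.0958, 0.1575, 0.1088, 0.2224, 0.2321, 0.1834.
Standardized rate: 0.0958×2.24 + 0.1575×6.20 + 0.1088×13.47 + 0.2224×23.73 + 0.2321×40.70 + 0.1834×40.46 = 24.8038 per 100,000.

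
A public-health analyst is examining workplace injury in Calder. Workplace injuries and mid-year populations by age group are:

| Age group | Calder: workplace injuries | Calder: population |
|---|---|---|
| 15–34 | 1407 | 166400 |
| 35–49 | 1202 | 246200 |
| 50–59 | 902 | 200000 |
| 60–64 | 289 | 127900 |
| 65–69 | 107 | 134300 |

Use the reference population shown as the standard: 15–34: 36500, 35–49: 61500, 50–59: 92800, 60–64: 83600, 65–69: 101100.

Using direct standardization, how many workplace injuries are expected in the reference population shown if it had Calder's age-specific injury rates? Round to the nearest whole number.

Age-specific rates per 10000 for Calder: 84.56, 48.82, 45.10, 22.60, 7.97.
Expected workplace injuries = Σ (standard pop × age-specific rate ÷ 10000)
= 36500×84.56/10000 + 61500×48.82/10000 + 92800×45.10/10000 + 83600×22.60/10000 + 101100×7.97/10000
= 308.63 + 300.26 + 418.53 + 188.90 + 80.55 = 1296.86.

1297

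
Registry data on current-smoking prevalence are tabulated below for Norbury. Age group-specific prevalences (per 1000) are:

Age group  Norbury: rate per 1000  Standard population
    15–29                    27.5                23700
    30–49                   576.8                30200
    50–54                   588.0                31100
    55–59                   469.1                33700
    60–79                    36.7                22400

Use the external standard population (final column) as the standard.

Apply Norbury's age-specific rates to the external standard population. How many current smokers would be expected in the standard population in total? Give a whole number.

52989

Expected current smokers = Σ (standard pop × age-specific rate ÷ 1000)
= 23700×27.5/1000 + 30200×576.8/1000 + 31100×588.0/1000 + 33700×469.1/1000 + 22400×36.7/1000
= 651.75 + 17419.36 + 18286.80 + 15808.67 + 822.08 = 52988.66.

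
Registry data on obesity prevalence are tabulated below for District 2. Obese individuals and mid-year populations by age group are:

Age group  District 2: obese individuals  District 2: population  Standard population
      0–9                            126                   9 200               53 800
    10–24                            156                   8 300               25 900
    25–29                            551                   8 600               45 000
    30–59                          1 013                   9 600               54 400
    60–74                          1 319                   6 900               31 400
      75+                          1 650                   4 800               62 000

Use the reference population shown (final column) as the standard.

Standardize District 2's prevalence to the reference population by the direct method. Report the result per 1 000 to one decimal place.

Age-specific rates per 1 000 for District 2: 13.696, 18.795, 64.070, 105.521, 191.159, 343.750.
Standard total = 272 500; weights = 0.1974, 0.0950, 0.1651, 0.1996, 0.1152, 0.2275.
Standardized rate: 0.1974×13.696 + 0.0950×18.795 + 0.1651×64.070 + 0.1996×105.521 + 0.1152×191.159 + 0.2275×343.750 = 136.3743 per 1 000.

136.4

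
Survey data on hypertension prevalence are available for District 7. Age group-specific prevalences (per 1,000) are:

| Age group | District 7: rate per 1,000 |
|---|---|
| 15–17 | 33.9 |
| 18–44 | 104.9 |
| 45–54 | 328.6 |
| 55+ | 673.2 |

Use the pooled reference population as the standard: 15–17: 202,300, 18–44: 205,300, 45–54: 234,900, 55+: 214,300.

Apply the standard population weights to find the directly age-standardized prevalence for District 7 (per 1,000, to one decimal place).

Standard total = 856,800; weights = 0.2361, 0.2396, 0.2742, 0.2501.
Standardized rate: 0.2361×33.9 + 0.2396×104.9 + 0.2742×328.6 + 0.2501×673.2 = 291.6070 per 1,000.

291.6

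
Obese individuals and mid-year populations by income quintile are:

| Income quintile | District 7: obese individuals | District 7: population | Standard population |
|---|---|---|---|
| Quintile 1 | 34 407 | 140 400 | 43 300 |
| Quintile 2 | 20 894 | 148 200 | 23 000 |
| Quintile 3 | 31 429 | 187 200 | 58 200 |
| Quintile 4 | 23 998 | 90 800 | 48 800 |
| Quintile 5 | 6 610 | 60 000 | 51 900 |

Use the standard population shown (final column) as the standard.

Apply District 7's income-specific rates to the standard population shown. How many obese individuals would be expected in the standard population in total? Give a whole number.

Income-specific rates per 1 000 for District 7: 245.064, 140.985, 167.890, 264.295, 110.167.
Expected obese individuals = Σ (standard pop × income-specific rate ÷ 1 000)
= 43 300×245.064/1 000 + 23 000×140.985/1 000 + 58 200×167.890/1 000 + 48 800×264.295/1 000 + 51 900×110.167/1 000
= 10611.28 + 3242.66 + 9771.20 + 12897.60 + 5717.65 = 42240.38.

42240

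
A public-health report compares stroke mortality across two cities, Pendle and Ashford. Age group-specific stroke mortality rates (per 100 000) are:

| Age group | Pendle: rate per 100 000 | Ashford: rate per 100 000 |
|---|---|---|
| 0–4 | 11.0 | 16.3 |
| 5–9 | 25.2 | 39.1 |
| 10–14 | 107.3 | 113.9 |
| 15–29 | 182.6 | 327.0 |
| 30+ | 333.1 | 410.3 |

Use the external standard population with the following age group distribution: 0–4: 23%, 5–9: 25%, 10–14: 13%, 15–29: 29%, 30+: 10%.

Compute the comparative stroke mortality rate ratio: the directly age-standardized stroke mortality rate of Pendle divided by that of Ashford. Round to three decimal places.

Standard weights: 0.23, 0.25, 0.13, 0.29, 0.10.
Pendle: 0.2300×11.0 + 0.2500×25.2 + 0.1300×107.3 + 0.2900×182.6 + 0.1000×333.1 = 109.0430 per 100 000.
Ashford: 0.2300×16.3 + 0.2500×39.1 + 0.1300×113.9 + 0.2900×327.0 + 0.1000×410.3 = 164.1910 per 100 000.
Ratio = 109.0430 ÷ 164.1910 = 0.66412.

0.664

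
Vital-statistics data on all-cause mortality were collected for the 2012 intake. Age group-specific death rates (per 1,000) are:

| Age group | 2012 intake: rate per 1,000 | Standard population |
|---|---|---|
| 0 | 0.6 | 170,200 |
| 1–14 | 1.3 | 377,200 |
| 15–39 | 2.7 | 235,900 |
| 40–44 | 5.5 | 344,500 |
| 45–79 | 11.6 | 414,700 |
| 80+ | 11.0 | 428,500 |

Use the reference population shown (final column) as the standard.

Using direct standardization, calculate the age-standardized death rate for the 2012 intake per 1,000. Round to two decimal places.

Standard total = 1,971,000; weights = 0.0864, 0.1914, 0.1197, 0.1748, 0.2104, 0.2174.
Standardized rate: 0.0864×0.6 + 0.1914×1.3 + 0.1197×2.7 + 0.1748×5.5 + 0.2104×11.6 + 0.2174×11.0 = 6.4171 per 1,000.

6.42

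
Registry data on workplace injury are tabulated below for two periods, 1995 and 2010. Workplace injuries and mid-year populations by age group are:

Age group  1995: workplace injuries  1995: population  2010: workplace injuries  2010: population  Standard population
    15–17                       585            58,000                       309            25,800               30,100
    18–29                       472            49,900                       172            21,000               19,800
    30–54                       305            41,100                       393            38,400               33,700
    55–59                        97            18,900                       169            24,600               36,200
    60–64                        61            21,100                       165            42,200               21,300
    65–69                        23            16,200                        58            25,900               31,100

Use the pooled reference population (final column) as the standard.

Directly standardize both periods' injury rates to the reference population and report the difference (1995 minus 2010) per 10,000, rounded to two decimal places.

-13.75

Age-specific rates per 10,000 for 1995: 100.86, 94.59, 74.21, 51.32, 28.91, 14.20.
For 2010: 119.77, 81.90, 102.34, 68.70, 39.10, 22.39.
Standard total = 172,200; weights = 0.1748, 0.1150, 0.1957, 0.2102, 0.1237, 0.1806.
1995: 0.1748×100.86 + 0.1150×94.59 + 0.1957×74.21 + 0.2102×51.32 + 0.1237×28.91 + 0.1806×14.20 = 59.9586 per 10,000.
2010: 0.1748×119.77 + 0.1150×81.90 + 0.1957×102.34 + 0.2102×68.70 + 0.1237×39.10 + 0.1806×22.39 = 73.7043 per 10,000.
Difference = 59.9586 − 73.7043 = -13.7457.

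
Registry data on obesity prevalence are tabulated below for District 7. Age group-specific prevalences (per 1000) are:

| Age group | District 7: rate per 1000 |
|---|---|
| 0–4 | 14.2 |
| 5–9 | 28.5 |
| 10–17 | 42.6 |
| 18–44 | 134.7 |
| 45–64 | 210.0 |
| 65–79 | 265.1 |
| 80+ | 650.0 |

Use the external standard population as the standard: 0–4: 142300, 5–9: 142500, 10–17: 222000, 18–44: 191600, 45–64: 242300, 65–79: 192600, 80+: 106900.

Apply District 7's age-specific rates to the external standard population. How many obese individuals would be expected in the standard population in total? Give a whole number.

Expected obese individuals = Σ (standard pop × age-specific rate ÷ 1000)
= 142300×14.2/1000 + 142500×28.5/1000 + 222000×42.6/1000 + 191600×134.7/1000 + 242300×210.0/1000 + 192600×265.1/1000 + 106900×650.0/1000
= 2020.66 + 4061.25 + 9457.20 + 25808.52 + 50883.00 + 51058.26 + 69485.00 = 212773.89.

212774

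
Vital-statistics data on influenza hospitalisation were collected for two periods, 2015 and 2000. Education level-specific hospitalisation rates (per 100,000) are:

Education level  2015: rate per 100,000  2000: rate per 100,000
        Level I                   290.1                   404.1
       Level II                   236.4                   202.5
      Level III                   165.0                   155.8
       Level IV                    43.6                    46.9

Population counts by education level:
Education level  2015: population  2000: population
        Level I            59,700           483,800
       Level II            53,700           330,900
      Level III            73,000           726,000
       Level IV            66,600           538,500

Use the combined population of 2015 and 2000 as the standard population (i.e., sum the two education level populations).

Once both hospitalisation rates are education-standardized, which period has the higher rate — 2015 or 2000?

Combined standard total = 2,332,200; weights = 0.2330, 0.1649, 0.3426, 0.2595.
2015: 0.2330×290.1 + 0.1649×236.4 + 0.3426×165.0 + 0.2595×43.6 = 174.4302 per 100,000.
2000: 0.2330×404.1 + 0.1649×202.5 + 0.3426×155.8 + 0.2595×46.9 = 193.1109 per 100,000.

2000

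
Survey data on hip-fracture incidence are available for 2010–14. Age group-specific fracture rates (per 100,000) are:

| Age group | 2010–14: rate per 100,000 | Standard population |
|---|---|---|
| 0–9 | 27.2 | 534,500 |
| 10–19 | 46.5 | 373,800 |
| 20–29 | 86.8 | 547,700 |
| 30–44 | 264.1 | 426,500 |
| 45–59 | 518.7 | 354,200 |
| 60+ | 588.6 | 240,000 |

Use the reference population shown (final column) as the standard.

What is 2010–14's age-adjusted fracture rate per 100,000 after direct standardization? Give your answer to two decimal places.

Standard total = 2,476,700; weights = 0.2158, 0.1509, 0.2211, 0.1722, 0.1430, 0.0969.
Standardized rate: 0.2158×27.2 + 0.1509×46.5 + 0.2211×86.8 + 0.1722×264.1 + 0.1430×518.7 + 0.0969×588.6 = 208.7805 per 100,000.

208.78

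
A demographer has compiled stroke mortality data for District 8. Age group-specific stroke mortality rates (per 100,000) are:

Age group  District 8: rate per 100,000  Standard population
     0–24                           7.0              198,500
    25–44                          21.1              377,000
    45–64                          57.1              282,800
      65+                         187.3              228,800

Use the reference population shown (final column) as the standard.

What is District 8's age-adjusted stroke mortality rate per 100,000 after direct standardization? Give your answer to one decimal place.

Standard total = 1,087,100; weights = 0.1826, 0.3468, 0.2601, 0.2105.
Standardized rate: 0.1826×7.0 + 0.3468×21.1 + 0.2601×57.1 + 0.2105×187.3 = 62.8703 per 100,000.

62.9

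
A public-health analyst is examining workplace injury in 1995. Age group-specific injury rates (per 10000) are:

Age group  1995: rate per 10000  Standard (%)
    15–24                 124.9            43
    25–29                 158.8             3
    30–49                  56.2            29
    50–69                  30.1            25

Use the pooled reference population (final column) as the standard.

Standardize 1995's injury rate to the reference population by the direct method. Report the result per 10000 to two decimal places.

Standard weights: 0.43, 0.03, 0.29, 0.25.
Standardized rate: 0.4300×124.9 + 0.0300×158.8 + 0.2900×56.2 + 0.2500×30.1 = 82.2940 per 10000.

82.29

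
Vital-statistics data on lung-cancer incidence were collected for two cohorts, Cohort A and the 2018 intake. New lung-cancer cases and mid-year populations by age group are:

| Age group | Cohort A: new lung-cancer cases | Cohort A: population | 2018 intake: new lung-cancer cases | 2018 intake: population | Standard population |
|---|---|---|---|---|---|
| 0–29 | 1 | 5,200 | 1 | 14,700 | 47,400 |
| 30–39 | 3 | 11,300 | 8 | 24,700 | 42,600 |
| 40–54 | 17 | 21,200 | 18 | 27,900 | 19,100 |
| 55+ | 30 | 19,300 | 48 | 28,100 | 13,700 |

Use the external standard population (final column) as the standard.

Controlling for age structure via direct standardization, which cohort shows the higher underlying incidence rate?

Cohort A

Age-specific rates per 100,000 for Cohort A: 19.23, 26.55, 80.19, 155.44.
For the 2018 intake: 6.80, 32.39, 64.52, 170.82.
Standard total = 122,800; weights = 0.3860, 0.3469, 0.1555, 0.1116.
Cohort A: 0.3860×19.23 + 0.3469×26.55 + 0.1555×80.19 + 0.1116×155.44 = 46.4467 per 100,000.
The 2018 intake: 0.3860×6.80 + 0.3469×32.39 + 0.1555×64.52 + 0.1116×170.82 = 42.9534 per 100,000.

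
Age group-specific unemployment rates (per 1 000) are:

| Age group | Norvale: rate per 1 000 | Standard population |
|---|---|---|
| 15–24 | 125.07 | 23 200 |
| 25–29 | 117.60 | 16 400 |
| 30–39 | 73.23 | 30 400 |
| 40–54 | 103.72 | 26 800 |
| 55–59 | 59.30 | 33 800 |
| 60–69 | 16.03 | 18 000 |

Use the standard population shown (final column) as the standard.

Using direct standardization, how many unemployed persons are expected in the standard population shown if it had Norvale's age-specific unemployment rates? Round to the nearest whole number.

12129

Expected unemployed persons = Σ (standard pop × age-specific rate ÷ 1 000)
= 23 200×125.07/1 000 + 16 400×117.60/1 000 + 30 400×73.23/1 000 + 26 800×103.72/1 000 + 33 800×59.30/1 000 + 18 000×16.03/1 000
= 2901.62 + 1928.64 + 2226.19 + 2779.70 + 2004.34 + 288.54 = 12129.03.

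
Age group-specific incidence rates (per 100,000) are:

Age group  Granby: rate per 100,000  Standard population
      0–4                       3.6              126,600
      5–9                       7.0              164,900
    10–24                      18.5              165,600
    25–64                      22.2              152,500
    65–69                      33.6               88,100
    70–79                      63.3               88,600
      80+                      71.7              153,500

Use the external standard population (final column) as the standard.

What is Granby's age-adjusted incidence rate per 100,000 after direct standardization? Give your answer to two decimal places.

29.40

Standard total = 939,800; weights = 0.1347, 0.1755, 0.1762, 0.1623, 0.0937, 0.0943, 0.1633.
Standardized rate: 0.1347×3.6 + 0.1755×7.0 + 0.1762×18.5 + 0.1623×22.2 + 0.0937×33.6 + 0.0943×63.3 + 0.1633×71.7 = 29.4038 per 100,000.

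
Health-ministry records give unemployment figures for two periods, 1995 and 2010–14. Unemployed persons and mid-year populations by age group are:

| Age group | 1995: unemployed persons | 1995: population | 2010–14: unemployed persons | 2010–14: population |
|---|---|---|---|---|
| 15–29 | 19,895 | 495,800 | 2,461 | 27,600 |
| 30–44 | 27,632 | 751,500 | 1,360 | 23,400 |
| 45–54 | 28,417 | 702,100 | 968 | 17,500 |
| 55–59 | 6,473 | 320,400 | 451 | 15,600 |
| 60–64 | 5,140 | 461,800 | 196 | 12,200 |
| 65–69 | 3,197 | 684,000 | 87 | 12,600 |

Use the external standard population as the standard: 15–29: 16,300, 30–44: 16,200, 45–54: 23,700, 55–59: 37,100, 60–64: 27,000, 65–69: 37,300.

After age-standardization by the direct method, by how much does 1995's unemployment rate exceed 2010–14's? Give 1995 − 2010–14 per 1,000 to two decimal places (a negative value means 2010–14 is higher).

Age-specific rates per 1,000 for 1995: 40.127, 36.769, 40.474, 20.203, 11.130, 4.674.
For 2010–14: 89.167, 58.120, 55.314, 28.910, 16.066, 6.905.
Standard total = 157,600; weights = 0.1034, 0.1028, 0.1504, 0.2354, 0.1713, 0.2367.
1995: 0.1034×40.127 + 0.1028×36.769 + 0.1504×40.474 + 0.2354×20.203 + 0.1713×11.130 + 0.2367×4.674 = 21.7853 per 1,000.
2010–14: 0.1034×89.167 + 0.1028×58.120 + 0.1504×55.314 + 0.2354×28.910 + 0.1713×16.066 + 0.2367×6.905 = 34.7068 per 1,000.
Difference = 21.7853 − 34.7068 = -12.9215.

-12.92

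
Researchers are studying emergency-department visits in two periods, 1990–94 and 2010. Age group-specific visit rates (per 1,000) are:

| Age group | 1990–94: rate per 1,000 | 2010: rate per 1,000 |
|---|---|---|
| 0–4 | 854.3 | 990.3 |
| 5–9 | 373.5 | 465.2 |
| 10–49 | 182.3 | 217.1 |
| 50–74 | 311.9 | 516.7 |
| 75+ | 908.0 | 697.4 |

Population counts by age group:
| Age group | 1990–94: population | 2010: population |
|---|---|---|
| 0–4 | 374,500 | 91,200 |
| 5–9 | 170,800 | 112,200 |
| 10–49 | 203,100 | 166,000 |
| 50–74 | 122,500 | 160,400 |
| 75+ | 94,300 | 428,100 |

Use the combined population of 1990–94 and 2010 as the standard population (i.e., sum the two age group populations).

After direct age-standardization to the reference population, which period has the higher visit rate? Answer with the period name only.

Combined standard total = 1,923,100; weights = 0.2422, 0.1472, 0.1919, 0.1471, 0.2716.
1990–94: 0.2422×854.3 + 0.1472×373.5 + 0.1919×182.3 + 0.1471×311.9 + 0.2716×908.0 = 589.3665 per 1,000.
2010: 0.2422×990.3 + 0.1472×465.2 + 0.1919×217.1 + 0.1471×516.7 + 0.2716×697.4 = 615.3929 per 1,000.

2010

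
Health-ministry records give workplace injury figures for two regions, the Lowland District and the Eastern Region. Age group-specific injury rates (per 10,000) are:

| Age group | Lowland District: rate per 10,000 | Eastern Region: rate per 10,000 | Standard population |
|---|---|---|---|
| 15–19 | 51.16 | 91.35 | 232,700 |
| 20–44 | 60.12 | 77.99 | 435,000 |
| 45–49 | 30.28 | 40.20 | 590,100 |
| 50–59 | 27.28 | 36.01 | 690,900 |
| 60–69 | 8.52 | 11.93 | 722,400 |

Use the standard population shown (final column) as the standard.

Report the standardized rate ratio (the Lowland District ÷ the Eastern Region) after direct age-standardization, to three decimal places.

Standard total = 2,671,100; weights = 0.0871, 0.1629, 0.2209, 0.2587, 0.2705.
The Lowland District: 0.0871×51.16 + 0.1629×60.12 + 0.2209×30.28 + 0.2587×27.28 + 0.2705×8.52 = 30.2976 per 10,000.
The Eastern Region: 0.0871×91.35 + 0.1629×77.99 + 0.2209×40.20 + 0.2587×36.01 + 0.2705×11.93 = 42.0809 per 10,000.
Ratio = 30.2976 ÷ 42.0809 = 0.71998.

0.720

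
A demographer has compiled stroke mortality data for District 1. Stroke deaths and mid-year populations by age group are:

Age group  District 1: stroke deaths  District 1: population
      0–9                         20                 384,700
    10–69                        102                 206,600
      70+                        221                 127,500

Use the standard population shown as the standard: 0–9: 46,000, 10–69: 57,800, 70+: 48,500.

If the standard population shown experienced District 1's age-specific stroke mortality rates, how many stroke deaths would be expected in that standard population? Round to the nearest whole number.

Age-specific rates per 100,000 for District 1: 5.20, 49.37, 173.33.
Expected stroke deaths = Σ (standard pop × age-specific rate ÷ 100,000)
= 46,000×5.20/100,000 + 57,800×49.37/100,000 + 48,500×173.33/100,000
= 2.39 + 28.54 + 84.07 = 114.99.

115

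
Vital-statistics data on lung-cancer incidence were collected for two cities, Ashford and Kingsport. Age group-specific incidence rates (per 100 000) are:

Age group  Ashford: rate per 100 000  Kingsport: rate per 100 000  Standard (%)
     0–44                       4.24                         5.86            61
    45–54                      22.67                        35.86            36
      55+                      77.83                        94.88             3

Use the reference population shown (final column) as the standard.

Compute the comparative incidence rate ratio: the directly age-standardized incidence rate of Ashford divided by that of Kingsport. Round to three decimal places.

Standard weights: 0.61, 0.36, 0.03.
Ashford: 0.6100×4.24 + 0.3600×22.67 + 0.0300×77.83 = 13.0825 per 100 000.
Kingsport: 0.6100×5.86 + 0.3600×35.86 + 0.0300×94.88 = 19.3306 per 100 000.
Ratio = 13.0825 ÷ 19.3306 = 0.67678.

0.677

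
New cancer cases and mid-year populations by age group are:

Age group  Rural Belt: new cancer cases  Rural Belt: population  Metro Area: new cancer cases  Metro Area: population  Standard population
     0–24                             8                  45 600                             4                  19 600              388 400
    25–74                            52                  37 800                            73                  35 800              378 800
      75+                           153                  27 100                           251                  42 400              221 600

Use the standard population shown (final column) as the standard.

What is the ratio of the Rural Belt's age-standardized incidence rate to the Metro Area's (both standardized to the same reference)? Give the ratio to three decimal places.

Age-specific rates per 100 000 for the Rural Belt: 17.54, 137.57, 564.58.
For the Metro Area: 20.41, 203.91, 591.98.
Standard total = 988 800; weights = 0.3928, 0.3831, 0.2241.
The Rural Belt: 0.3928×17.54 + 0.3831×137.57 + 0.2241×564.58 = 186.1186 per 100 000.
The Metro Area: 0.3928×20.41 + 0.3831×203.91 + 0.2241×591.98 = 218.8015 per 100 000.
Ratio = 186.1186 ÷ 218.8015 = 0.85063.

0.851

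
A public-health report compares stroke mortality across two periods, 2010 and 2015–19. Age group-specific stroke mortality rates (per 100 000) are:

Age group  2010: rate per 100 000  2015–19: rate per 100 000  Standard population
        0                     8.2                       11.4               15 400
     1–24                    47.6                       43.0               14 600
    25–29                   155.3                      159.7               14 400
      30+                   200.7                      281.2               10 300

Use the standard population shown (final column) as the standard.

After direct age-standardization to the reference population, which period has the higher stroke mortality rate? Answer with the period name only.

Standard total = 54 700; weights = 0.2815, 0.2669, 0.2633, 0.1883.
2010: 0.2815×8.2 + 0.2669×47.6 + 0.2633×155.3 + 0.1883×200.7 = 93.6887 per 100 000.
2015–19: 0.2815×11.4 + 0.2669×43.0 + 0.2633×159.7 + 0.1883×281.2 = 109.6782 per 100 000.

2015–19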